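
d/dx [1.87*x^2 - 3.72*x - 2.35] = 3.74*x - 3.72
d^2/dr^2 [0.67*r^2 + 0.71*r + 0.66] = 1.34000000000000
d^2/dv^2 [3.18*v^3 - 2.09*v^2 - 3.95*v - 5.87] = 19.08*v - 4.18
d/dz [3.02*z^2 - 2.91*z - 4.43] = 6.04*z - 2.91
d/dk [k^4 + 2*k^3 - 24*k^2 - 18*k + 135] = 4*k^3 + 6*k^2 - 48*k - 18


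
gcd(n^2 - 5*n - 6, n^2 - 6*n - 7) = n + 1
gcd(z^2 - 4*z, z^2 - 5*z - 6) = 1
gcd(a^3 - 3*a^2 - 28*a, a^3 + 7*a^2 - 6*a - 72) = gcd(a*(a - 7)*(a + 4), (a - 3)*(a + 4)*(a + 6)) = a + 4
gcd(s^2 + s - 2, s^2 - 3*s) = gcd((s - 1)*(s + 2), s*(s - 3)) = 1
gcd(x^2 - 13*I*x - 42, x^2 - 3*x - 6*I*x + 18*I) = x - 6*I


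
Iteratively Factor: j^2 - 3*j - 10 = (j - 5)*(j + 2)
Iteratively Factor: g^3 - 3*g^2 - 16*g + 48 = (g - 4)*(g^2 + g - 12) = (g - 4)*(g - 3)*(g + 4)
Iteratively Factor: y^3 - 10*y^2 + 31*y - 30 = (y - 5)*(y^2 - 5*y + 6) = (y - 5)*(y - 3)*(y - 2)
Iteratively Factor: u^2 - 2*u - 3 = (u - 3)*(u + 1)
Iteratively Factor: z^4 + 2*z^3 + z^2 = (z)*(z^3 + 2*z^2 + z) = z^2*(z^2 + 2*z + 1) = z^2*(z + 1)*(z + 1)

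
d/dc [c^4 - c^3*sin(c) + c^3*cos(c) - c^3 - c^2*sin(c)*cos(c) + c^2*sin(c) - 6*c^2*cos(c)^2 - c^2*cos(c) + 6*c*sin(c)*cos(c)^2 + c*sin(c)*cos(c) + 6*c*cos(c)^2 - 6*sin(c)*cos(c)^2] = -sqrt(2)*c^3*sin(c + pi/4) + 4*c^3 - 2*c^2*sin(c) + 6*c^2*sin(2*c) + 4*c^2*cos(c) - c^2*cos(2*c) - 3*c^2 + 2*c*sin(c) - 7*c*sin(2*c) - c*cos(c)/2 - 5*c*cos(2*c) + 9*c*cos(3*c)/2 - 6*c - 9*sin(c)/2 + sin(2*c)/2 + 3*sin(3*c)/2 + 9*cos(c)/2 + 3*cos(2*c) - 9*cos(3*c)/2 - 6*sqrt(2)*cos(c + pi/4) + 3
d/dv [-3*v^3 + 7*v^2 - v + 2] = -9*v^2 + 14*v - 1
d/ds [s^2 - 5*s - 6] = 2*s - 5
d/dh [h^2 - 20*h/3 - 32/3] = 2*h - 20/3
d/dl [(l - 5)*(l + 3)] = 2*l - 2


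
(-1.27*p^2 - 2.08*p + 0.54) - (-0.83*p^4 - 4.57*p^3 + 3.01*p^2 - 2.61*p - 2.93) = 0.83*p^4 + 4.57*p^3 - 4.28*p^2 + 0.53*p + 3.47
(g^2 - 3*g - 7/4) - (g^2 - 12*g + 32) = 9*g - 135/4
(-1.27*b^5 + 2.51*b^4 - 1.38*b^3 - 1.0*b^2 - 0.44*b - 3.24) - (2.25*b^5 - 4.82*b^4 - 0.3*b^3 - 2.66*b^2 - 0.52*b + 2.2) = -3.52*b^5 + 7.33*b^4 - 1.08*b^3 + 1.66*b^2 + 0.08*b - 5.44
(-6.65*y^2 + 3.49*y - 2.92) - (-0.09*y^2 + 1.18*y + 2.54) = -6.56*y^2 + 2.31*y - 5.46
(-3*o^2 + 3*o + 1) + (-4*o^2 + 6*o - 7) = -7*o^2 + 9*o - 6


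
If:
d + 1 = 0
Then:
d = -1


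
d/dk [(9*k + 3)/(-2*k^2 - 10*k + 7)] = 3*(6*k^2 + 4*k + 31)/(4*k^4 + 40*k^3 + 72*k^2 - 140*k + 49)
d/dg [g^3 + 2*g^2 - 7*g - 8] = 3*g^2 + 4*g - 7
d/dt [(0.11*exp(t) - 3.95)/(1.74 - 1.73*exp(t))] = -6.6421*exp(t)/(1.73*exp(t) - 1.74)^2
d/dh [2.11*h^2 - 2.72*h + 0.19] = 4.22*h - 2.72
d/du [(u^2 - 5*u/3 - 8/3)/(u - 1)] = (u^2 - 2*u + 13/3)/(u^2 - 2*u + 1)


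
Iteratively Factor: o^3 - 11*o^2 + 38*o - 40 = (o - 4)*(o^2 - 7*o + 10) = (o - 5)*(o - 4)*(o - 2)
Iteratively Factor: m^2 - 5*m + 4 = (m - 1)*(m - 4)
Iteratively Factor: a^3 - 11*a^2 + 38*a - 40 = (a - 2)*(a^2 - 9*a + 20) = (a - 4)*(a - 2)*(a - 5)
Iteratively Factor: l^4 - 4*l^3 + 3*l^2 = (l)*(l^3 - 4*l^2 + 3*l) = l*(l - 1)*(l^2 - 3*l) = l^2*(l - 1)*(l - 3)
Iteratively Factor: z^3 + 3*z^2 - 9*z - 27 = (z - 3)*(z^2 + 6*z + 9) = (z - 3)*(z + 3)*(z + 3)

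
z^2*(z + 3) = z^3 + 3*z^2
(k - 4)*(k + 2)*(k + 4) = k^3 + 2*k^2 - 16*k - 32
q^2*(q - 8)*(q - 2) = q^4 - 10*q^3 + 16*q^2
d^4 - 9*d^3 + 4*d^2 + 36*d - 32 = (d - 8)*(d - 2)*(d - 1)*(d + 2)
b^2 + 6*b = b*(b + 6)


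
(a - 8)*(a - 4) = a^2 - 12*a + 32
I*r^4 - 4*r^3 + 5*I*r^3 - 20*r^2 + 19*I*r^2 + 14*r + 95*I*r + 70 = (r + 5)*(r - 2*I)*(r + 7*I)*(I*r + 1)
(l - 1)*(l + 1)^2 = l^3 + l^2 - l - 1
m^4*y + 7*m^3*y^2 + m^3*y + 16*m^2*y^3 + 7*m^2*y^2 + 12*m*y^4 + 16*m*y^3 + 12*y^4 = (m + 2*y)^2*(m + 3*y)*(m*y + y)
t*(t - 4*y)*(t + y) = t^3 - 3*t^2*y - 4*t*y^2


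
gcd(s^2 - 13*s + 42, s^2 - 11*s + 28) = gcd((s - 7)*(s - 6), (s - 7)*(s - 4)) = s - 7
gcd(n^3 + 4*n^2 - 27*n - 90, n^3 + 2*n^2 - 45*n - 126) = n^2 + 9*n + 18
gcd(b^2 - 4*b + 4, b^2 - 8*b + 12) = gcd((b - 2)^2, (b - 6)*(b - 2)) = b - 2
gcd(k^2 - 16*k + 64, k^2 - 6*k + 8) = 1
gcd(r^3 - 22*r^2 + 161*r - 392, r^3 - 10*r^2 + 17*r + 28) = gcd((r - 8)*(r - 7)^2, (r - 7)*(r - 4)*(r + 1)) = r - 7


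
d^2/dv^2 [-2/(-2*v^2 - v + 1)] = 4*(-4*v^2 - 2*v + (4*v + 1)^2 + 2)/(2*v^2 + v - 1)^3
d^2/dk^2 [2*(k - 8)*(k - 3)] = 4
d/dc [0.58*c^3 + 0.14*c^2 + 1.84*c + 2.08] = 1.74*c^2 + 0.28*c + 1.84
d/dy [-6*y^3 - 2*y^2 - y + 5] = -18*y^2 - 4*y - 1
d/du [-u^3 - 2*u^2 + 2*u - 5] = -3*u^2 - 4*u + 2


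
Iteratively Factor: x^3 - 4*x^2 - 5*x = (x - 5)*(x^2 + x) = x*(x - 5)*(x + 1)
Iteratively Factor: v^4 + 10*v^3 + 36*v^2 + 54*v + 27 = (v + 1)*(v^3 + 9*v^2 + 27*v + 27) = (v + 1)*(v + 3)*(v^2 + 6*v + 9) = (v + 1)*(v + 3)^2*(v + 3)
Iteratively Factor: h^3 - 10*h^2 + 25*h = (h)*(h^2 - 10*h + 25) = h*(h - 5)*(h - 5)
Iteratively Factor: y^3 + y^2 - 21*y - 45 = (y - 5)*(y^2 + 6*y + 9) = (y - 5)*(y + 3)*(y + 3)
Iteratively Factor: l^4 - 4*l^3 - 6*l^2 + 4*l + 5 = (l + 1)*(l^3 - 5*l^2 - l + 5) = (l - 5)*(l + 1)*(l^2 - 1) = (l - 5)*(l - 1)*(l + 1)*(l + 1)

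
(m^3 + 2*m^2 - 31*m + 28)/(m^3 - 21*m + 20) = (m + 7)/(m + 5)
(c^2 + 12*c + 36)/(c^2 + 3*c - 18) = (c + 6)/(c - 3)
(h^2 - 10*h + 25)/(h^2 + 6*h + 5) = (h^2 - 10*h + 25)/(h^2 + 6*h + 5)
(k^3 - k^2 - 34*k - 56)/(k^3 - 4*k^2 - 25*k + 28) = (k + 2)/(k - 1)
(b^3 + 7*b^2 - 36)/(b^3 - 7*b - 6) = (-b^3 - 7*b^2 + 36)/(-b^3 + 7*b + 6)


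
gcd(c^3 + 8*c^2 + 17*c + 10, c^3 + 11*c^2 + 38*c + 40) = c^2 + 7*c + 10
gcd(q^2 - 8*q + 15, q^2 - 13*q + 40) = q - 5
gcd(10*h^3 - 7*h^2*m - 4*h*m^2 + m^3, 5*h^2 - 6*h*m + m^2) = 5*h^2 - 6*h*m + m^2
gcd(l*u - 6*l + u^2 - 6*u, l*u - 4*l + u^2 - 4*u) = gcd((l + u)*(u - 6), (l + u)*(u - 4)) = l + u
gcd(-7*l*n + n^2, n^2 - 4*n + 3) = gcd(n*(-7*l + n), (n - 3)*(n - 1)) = 1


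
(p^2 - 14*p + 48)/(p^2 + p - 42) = (p - 8)/(p + 7)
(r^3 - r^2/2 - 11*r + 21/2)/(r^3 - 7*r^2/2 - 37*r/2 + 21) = (r - 3)/(r - 6)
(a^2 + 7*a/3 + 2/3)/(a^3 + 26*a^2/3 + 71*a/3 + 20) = (3*a^2 + 7*a + 2)/(3*a^3 + 26*a^2 + 71*a + 60)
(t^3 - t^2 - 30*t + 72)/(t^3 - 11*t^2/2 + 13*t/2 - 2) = 2*(t^2 + 3*t - 18)/(2*t^2 - 3*t + 1)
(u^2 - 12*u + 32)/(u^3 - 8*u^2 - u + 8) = (u - 4)/(u^2 - 1)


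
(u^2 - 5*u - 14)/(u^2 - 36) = (u^2 - 5*u - 14)/(u^2 - 36)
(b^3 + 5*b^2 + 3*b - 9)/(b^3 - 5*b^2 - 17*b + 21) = (b + 3)/(b - 7)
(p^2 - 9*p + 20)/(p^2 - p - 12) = (p - 5)/(p + 3)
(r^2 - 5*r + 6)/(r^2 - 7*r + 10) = (r - 3)/(r - 5)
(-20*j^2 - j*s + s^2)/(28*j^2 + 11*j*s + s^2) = (-5*j + s)/(7*j + s)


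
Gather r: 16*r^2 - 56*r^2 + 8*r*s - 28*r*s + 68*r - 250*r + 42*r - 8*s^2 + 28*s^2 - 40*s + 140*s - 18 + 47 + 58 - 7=-40*r^2 + r*(-20*s - 140) + 20*s^2 + 100*s + 80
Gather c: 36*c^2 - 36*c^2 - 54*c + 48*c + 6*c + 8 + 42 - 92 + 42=0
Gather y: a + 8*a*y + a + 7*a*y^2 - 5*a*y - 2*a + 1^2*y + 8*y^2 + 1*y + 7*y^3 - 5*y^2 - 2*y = 3*a*y + 7*y^3 + y^2*(7*a + 3)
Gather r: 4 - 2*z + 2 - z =6 - 3*z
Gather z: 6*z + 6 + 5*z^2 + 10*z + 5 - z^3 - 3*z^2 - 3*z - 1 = -z^3 + 2*z^2 + 13*z + 10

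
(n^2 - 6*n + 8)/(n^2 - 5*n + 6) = (n - 4)/(n - 3)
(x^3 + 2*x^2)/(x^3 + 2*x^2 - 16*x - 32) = x^2/(x^2 - 16)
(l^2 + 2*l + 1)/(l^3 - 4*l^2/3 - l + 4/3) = 3*(l + 1)/(3*l^2 - 7*l + 4)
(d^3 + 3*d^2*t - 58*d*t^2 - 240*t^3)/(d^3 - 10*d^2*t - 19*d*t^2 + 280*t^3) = (-d - 6*t)/(-d + 7*t)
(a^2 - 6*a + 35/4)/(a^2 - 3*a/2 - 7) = (a - 5/2)/(a + 2)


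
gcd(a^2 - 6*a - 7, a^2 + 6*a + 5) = a + 1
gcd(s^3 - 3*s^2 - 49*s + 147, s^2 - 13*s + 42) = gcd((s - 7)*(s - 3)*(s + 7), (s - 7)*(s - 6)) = s - 7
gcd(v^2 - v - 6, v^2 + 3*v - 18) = v - 3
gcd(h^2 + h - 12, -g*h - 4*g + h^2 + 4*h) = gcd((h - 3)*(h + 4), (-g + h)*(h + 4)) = h + 4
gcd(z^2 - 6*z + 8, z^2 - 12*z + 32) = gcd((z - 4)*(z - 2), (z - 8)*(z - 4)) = z - 4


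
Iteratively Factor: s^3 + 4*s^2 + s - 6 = (s + 3)*(s^2 + s - 2) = (s - 1)*(s + 3)*(s + 2)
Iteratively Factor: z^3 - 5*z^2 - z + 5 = (z + 1)*(z^2 - 6*z + 5) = (z - 1)*(z + 1)*(z - 5)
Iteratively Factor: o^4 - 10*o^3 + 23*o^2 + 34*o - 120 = (o - 5)*(o^3 - 5*o^2 - 2*o + 24) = (o - 5)*(o - 3)*(o^2 - 2*o - 8) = (o - 5)*(o - 4)*(o - 3)*(o + 2)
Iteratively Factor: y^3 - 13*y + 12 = (y + 4)*(y^2 - 4*y + 3) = (y - 3)*(y + 4)*(y - 1)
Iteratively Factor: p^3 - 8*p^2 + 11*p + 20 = (p - 5)*(p^2 - 3*p - 4) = (p - 5)*(p + 1)*(p - 4)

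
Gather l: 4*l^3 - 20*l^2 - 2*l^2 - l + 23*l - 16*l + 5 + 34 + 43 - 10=4*l^3 - 22*l^2 + 6*l + 72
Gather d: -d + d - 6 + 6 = 0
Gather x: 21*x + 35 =21*x + 35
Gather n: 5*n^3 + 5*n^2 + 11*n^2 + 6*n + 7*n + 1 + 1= 5*n^3 + 16*n^2 + 13*n + 2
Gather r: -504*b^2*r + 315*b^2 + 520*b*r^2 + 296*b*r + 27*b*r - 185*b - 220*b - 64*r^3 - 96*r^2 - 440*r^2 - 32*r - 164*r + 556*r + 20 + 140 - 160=315*b^2 - 405*b - 64*r^3 + r^2*(520*b - 536) + r*(-504*b^2 + 323*b + 360)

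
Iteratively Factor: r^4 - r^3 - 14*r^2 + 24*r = (r + 4)*(r^3 - 5*r^2 + 6*r) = r*(r + 4)*(r^2 - 5*r + 6) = r*(r - 3)*(r + 4)*(r - 2)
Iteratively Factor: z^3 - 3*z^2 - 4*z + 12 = (z - 3)*(z^2 - 4) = (z - 3)*(z + 2)*(z - 2)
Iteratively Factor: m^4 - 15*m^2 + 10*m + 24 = (m - 3)*(m^3 + 3*m^2 - 6*m - 8) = (m - 3)*(m + 4)*(m^2 - m - 2) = (m - 3)*(m + 1)*(m + 4)*(m - 2)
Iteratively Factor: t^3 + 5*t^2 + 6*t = (t + 2)*(t^2 + 3*t) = (t + 2)*(t + 3)*(t)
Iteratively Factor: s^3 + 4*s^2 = (s + 4)*(s^2) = s*(s + 4)*(s)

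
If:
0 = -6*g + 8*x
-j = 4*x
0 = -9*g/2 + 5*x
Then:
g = 0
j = 0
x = 0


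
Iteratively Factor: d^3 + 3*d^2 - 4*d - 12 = (d + 3)*(d^2 - 4) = (d - 2)*(d + 3)*(d + 2)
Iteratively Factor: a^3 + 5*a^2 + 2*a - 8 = (a - 1)*(a^2 + 6*a + 8) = (a - 1)*(a + 4)*(a + 2)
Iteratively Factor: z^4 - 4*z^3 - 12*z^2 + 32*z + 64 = (z - 4)*(z^3 - 12*z - 16) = (z - 4)^2*(z^2 + 4*z + 4) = (z - 4)^2*(z + 2)*(z + 2)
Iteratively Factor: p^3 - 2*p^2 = (p)*(p^2 - 2*p) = p^2*(p - 2)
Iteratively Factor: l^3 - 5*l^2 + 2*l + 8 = (l - 4)*(l^2 - l - 2) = (l - 4)*(l - 2)*(l + 1)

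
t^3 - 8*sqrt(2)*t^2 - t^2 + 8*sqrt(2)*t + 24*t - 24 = (t - 1)*(t - 6*sqrt(2))*(t - 2*sqrt(2))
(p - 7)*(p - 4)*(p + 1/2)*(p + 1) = p^4 - 19*p^3/2 + 12*p^2 + 73*p/2 + 14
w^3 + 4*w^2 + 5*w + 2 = (w + 1)^2*(w + 2)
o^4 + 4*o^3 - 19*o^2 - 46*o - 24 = (o - 4)*(o + 1)^2*(o + 6)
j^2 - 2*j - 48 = (j - 8)*(j + 6)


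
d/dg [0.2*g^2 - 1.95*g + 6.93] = 0.4*g - 1.95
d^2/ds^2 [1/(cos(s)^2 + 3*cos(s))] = (-(1 - cos(2*s))^2 + 45*cos(s)/4 - 11*cos(2*s)/2 - 9*cos(3*s)/4 + 33/2)/((cos(s) + 3)^3*cos(s)^3)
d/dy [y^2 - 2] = 2*y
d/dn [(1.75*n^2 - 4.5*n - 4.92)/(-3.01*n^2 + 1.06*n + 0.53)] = (-11.69*n^2 - 27.7634*n + 2.8302)/(9.0601*n^4 - 6.3812*n^3 - 2.067*n^2 + 1.1236*n + 0.2809)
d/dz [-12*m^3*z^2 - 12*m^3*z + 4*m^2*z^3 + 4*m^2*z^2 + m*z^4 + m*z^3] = m*(-24*m^2*z - 12*m^2 + 12*m*z^2 + 8*m*z + 4*z^3 + 3*z^2)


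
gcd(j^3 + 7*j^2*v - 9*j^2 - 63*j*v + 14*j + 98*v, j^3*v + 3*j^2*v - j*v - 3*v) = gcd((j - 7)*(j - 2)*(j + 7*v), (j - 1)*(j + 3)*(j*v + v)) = 1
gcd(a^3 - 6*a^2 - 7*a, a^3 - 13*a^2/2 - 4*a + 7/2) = a^2 - 6*a - 7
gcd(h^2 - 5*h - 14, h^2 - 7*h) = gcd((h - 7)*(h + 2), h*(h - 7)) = h - 7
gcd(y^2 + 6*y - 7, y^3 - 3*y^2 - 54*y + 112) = y + 7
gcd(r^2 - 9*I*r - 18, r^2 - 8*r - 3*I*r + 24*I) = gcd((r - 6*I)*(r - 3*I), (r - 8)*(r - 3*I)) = r - 3*I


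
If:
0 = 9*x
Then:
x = 0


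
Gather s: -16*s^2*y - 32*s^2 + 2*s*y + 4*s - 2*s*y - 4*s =s^2*(-16*y - 32)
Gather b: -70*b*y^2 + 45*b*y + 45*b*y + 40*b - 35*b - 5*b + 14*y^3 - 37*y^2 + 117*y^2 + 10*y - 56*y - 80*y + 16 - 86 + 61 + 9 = b*(-70*y^2 + 90*y) + 14*y^3 + 80*y^2 - 126*y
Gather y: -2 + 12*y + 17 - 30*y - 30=-18*y - 15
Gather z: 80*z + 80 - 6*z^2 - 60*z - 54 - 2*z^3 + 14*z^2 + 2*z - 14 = -2*z^3 + 8*z^2 + 22*z + 12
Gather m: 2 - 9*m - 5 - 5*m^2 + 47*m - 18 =-5*m^2 + 38*m - 21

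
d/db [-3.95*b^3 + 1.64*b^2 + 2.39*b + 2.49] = -11.85*b^2 + 3.28*b + 2.39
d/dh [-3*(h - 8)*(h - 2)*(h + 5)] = -9*h^2 + 30*h + 102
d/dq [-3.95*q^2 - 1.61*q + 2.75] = -7.9*q - 1.61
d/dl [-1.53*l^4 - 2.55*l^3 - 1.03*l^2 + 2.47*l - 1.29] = -6.12*l^3 - 7.65*l^2 - 2.06*l + 2.47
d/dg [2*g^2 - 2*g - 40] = 4*g - 2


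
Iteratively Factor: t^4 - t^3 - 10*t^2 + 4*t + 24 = (t - 2)*(t^3 + t^2 - 8*t - 12) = (t - 2)*(t + 2)*(t^2 - t - 6) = (t - 3)*(t - 2)*(t + 2)*(t + 2)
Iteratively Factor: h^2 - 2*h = (h)*(h - 2)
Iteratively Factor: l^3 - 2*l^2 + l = (l)*(l^2 - 2*l + 1) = l*(l - 1)*(l - 1)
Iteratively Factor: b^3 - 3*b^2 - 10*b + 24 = (b - 4)*(b^2 + b - 6) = (b - 4)*(b + 3)*(b - 2)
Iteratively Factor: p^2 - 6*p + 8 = (p - 4)*(p - 2)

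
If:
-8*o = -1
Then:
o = 1/8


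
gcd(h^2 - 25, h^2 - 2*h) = 1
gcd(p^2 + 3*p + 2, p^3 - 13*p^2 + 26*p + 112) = p + 2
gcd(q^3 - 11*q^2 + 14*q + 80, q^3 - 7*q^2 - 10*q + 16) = q^2 - 6*q - 16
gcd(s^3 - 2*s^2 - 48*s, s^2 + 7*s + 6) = s + 6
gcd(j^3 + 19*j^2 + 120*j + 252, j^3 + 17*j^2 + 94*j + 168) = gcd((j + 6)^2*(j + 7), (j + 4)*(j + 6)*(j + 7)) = j^2 + 13*j + 42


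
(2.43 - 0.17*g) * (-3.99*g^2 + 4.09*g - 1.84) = 0.6783*g^3 - 10.391*g^2 + 10.2515*g - 4.4712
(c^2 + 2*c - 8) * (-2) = -2*c^2 - 4*c + 16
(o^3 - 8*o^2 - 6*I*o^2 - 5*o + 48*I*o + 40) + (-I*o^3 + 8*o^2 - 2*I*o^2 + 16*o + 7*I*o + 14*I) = o^3 - I*o^3 - 8*I*o^2 + 11*o + 55*I*o + 40 + 14*I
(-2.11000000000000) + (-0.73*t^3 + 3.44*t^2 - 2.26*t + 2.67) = -0.73*t^3 + 3.44*t^2 - 2.26*t + 0.56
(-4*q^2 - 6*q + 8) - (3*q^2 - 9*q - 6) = -7*q^2 + 3*q + 14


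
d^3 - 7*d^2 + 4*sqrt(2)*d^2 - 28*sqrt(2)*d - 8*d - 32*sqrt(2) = (d - 8)*(d + 1)*(d + 4*sqrt(2))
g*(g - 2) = g^2 - 2*g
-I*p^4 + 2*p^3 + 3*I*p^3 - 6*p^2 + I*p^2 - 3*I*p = p*(p - 3)*(p + I)*(-I*p + 1)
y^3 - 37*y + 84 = (y - 4)*(y - 3)*(y + 7)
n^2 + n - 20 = (n - 4)*(n + 5)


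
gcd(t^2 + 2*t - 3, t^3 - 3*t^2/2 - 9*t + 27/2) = t + 3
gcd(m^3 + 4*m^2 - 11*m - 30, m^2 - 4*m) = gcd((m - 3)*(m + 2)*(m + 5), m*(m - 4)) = 1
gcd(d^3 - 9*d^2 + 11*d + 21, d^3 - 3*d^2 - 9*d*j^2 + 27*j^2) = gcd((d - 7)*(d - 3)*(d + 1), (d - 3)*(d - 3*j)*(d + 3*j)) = d - 3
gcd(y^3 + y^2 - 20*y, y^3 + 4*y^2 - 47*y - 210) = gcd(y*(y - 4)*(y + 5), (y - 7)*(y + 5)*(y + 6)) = y + 5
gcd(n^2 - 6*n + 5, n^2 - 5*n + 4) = n - 1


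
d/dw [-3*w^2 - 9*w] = -6*w - 9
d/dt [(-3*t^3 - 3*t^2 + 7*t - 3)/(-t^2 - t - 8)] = (3*t^4 + 6*t^3 + 82*t^2 + 42*t - 59)/(t^4 + 2*t^3 + 17*t^2 + 16*t + 64)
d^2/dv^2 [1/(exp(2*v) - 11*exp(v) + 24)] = ((11 - 4*exp(v))*(exp(2*v) - 11*exp(v) + 24) + 2*(2*exp(v) - 11)^2*exp(v))*exp(v)/(exp(2*v) - 11*exp(v) + 24)^3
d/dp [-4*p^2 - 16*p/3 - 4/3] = -8*p - 16/3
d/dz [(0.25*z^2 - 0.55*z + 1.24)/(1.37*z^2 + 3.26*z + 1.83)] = (1.5685*z^2 - 2.4826*z - 5.0489)/(1.8769*z^4 + 8.9324*z^3 + 15.6418*z^2 + 11.9316*z + 3.3489)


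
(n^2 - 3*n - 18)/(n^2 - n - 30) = (n + 3)/(n + 5)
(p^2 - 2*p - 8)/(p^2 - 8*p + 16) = (p + 2)/(p - 4)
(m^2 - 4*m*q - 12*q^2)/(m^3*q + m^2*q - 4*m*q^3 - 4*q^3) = (-m + 6*q)/(q*(-m^2 + 2*m*q - m + 2*q))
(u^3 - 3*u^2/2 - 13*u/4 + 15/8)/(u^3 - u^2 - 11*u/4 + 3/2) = (u - 5/2)/(u - 2)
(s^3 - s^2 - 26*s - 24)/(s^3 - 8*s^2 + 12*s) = (s^2 + 5*s + 4)/(s*(s - 2))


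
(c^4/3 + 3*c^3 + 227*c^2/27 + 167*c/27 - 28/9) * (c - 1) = c^5/3 + 8*c^4/3 + 146*c^3/27 - 20*c^2/9 - 251*c/27 + 28/9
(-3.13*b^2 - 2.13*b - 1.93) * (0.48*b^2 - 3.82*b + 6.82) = -1.5024*b^4 + 10.9342*b^3 - 14.1364*b^2 - 7.154*b - 13.1626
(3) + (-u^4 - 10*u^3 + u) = -u^4 - 10*u^3 + u + 3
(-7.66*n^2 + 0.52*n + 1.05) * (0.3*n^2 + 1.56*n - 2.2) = -2.298*n^4 - 11.7936*n^3 + 17.9782*n^2 + 0.494*n - 2.31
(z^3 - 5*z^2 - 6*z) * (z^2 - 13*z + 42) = z^5 - 18*z^4 + 101*z^3 - 132*z^2 - 252*z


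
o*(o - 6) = o^2 - 6*o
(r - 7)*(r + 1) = r^2 - 6*r - 7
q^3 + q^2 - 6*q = q*(q - 2)*(q + 3)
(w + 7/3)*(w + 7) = w^2 + 28*w/3 + 49/3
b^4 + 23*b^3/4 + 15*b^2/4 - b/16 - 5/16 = (b - 1/4)*(b + 1/2)^2*(b + 5)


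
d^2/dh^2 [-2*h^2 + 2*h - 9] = -4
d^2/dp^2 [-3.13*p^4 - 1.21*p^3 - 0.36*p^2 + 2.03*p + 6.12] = -37.56*p^2 - 7.26*p - 0.72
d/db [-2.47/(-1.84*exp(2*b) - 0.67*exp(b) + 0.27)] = (-9.0896*exp(b) - 1.6549)*exp(b)/(1.84*exp(2*b) + 0.67*exp(b) - 0.27)^2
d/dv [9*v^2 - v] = 18*v - 1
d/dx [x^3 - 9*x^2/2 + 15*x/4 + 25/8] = 3*x^2 - 9*x + 15/4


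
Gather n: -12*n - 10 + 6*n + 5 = -6*n - 5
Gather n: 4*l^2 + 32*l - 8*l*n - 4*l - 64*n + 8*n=4*l^2 + 28*l + n*(-8*l - 56)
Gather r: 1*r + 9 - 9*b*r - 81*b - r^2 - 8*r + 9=-81*b - r^2 + r*(-9*b - 7) + 18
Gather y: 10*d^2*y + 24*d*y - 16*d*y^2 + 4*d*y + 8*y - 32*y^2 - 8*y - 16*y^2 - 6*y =y^2*(-16*d - 48) + y*(10*d^2 + 28*d - 6)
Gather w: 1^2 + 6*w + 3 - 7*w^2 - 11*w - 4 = -7*w^2 - 5*w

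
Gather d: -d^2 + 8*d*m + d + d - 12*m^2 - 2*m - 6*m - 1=-d^2 + d*(8*m + 2) - 12*m^2 - 8*m - 1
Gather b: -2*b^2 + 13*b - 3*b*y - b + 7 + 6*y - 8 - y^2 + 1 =-2*b^2 + b*(12 - 3*y) - y^2 + 6*y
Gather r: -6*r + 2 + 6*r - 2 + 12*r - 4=12*r - 4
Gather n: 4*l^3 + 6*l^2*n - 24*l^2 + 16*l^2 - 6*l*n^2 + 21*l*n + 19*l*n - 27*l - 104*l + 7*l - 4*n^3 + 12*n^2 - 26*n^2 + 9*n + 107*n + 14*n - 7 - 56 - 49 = 4*l^3 - 8*l^2 - 124*l - 4*n^3 + n^2*(-6*l - 14) + n*(6*l^2 + 40*l + 130) - 112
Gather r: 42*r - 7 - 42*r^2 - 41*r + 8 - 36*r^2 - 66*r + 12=-78*r^2 - 65*r + 13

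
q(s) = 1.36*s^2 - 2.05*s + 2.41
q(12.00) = 173.65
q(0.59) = 1.67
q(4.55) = 21.24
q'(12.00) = 30.59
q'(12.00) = 30.59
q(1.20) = 1.91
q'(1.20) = 1.21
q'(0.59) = -0.45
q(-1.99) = 11.88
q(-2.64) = 17.30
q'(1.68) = 2.52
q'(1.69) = 2.55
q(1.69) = 2.83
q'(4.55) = 10.33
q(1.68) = 2.80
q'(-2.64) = -9.23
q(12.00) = 173.65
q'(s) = 2.72*s - 2.05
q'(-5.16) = -16.09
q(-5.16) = 49.20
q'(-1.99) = -7.46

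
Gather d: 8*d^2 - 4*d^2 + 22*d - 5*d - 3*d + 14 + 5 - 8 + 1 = 4*d^2 + 14*d + 12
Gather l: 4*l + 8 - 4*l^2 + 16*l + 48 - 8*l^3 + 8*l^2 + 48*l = -8*l^3 + 4*l^2 + 68*l + 56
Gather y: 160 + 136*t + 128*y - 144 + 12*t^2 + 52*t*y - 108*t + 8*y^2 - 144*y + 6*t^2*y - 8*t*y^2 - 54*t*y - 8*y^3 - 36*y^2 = 12*t^2 + 28*t - 8*y^3 + y^2*(-8*t - 28) + y*(6*t^2 - 2*t - 16) + 16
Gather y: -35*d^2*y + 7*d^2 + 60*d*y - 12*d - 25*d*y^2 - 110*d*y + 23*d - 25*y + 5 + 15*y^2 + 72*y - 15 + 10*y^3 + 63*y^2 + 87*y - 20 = 7*d^2 + 11*d + 10*y^3 + y^2*(78 - 25*d) + y*(-35*d^2 - 50*d + 134) - 30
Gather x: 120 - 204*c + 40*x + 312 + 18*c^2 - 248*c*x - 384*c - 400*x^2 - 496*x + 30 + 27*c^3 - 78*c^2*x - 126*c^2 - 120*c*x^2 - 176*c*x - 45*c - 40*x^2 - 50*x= 27*c^3 - 108*c^2 - 633*c + x^2*(-120*c - 440) + x*(-78*c^2 - 424*c - 506) + 462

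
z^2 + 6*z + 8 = (z + 2)*(z + 4)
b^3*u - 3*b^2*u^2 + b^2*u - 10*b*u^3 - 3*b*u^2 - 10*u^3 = (b - 5*u)*(b + 2*u)*(b*u + u)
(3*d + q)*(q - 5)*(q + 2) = 3*d*q^2 - 9*d*q - 30*d + q^3 - 3*q^2 - 10*q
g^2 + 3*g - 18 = (g - 3)*(g + 6)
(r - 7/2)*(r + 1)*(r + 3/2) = r^3 - r^2 - 29*r/4 - 21/4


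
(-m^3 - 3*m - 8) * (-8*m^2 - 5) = 8*m^5 + 29*m^3 + 64*m^2 + 15*m + 40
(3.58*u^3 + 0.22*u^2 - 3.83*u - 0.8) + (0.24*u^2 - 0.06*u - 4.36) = 3.58*u^3 + 0.46*u^2 - 3.89*u - 5.16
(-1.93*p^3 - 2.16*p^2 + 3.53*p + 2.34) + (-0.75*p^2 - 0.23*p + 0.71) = -1.93*p^3 - 2.91*p^2 + 3.3*p + 3.05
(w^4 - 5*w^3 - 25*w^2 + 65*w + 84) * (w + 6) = w^5 + w^4 - 55*w^3 - 85*w^2 + 474*w + 504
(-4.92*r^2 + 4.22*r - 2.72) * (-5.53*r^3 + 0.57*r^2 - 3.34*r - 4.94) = 27.2076*r^5 - 26.141*r^4 + 33.8798*r^3 + 8.6596*r^2 - 11.762*r + 13.4368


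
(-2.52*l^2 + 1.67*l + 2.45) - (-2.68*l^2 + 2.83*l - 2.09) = 0.16*l^2 - 1.16*l + 4.54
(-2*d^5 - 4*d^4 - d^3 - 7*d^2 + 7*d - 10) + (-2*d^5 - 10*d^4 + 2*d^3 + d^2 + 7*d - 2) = -4*d^5 - 14*d^4 + d^3 - 6*d^2 + 14*d - 12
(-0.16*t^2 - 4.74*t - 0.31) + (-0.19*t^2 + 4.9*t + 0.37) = -0.35*t^2 + 0.16*t + 0.06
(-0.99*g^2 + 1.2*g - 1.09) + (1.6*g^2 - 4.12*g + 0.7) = 0.61*g^2 - 2.92*g - 0.39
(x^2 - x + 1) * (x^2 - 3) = x^4 - x^3 - 2*x^2 + 3*x - 3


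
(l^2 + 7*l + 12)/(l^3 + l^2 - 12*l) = (l + 3)/(l*(l - 3))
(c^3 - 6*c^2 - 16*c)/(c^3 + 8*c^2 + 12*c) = (c - 8)/(c + 6)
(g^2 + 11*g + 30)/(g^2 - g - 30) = (g + 6)/(g - 6)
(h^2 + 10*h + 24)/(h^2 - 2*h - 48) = (h + 4)/(h - 8)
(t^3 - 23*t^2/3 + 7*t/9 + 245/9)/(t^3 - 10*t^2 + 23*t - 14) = (9*t^2 - 6*t - 35)/(9*(t^2 - 3*t + 2))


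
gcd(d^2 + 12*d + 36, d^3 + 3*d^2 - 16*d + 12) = d + 6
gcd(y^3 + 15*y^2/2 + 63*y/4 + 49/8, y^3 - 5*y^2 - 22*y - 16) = 1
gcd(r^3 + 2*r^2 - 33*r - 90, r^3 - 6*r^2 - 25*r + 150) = r^2 - r - 30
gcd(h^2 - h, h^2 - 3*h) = h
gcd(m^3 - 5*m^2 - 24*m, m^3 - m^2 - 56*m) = m^2 - 8*m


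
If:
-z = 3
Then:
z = -3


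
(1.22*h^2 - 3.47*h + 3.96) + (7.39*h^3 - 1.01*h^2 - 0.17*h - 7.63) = 7.39*h^3 + 0.21*h^2 - 3.64*h - 3.67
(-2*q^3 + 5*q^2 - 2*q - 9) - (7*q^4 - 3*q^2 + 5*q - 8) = -7*q^4 - 2*q^3 + 8*q^2 - 7*q - 1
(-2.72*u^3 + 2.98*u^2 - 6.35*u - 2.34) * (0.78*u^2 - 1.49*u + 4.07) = -2.1216*u^5 + 6.3772*u^4 - 20.4636*u^3 + 19.7649*u^2 - 22.3579*u - 9.5238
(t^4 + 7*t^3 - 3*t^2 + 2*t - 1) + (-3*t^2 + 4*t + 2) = t^4 + 7*t^3 - 6*t^2 + 6*t + 1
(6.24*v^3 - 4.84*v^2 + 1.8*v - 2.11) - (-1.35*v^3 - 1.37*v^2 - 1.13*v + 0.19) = 7.59*v^3 - 3.47*v^2 + 2.93*v - 2.3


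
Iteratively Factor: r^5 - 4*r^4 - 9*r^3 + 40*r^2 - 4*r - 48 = (r + 3)*(r^4 - 7*r^3 + 12*r^2 + 4*r - 16) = (r - 2)*(r + 3)*(r^3 - 5*r^2 + 2*r + 8) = (r - 4)*(r - 2)*(r + 3)*(r^2 - r - 2) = (r - 4)*(r - 2)*(r + 1)*(r + 3)*(r - 2)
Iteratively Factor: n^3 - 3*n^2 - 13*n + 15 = (n - 5)*(n^2 + 2*n - 3) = (n - 5)*(n + 3)*(n - 1)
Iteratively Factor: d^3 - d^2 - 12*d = (d + 3)*(d^2 - 4*d) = (d - 4)*(d + 3)*(d)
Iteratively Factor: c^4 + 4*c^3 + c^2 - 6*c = (c)*(c^3 + 4*c^2 + c - 6) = c*(c + 2)*(c^2 + 2*c - 3) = c*(c + 2)*(c + 3)*(c - 1)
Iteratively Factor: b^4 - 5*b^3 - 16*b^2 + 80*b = (b)*(b^3 - 5*b^2 - 16*b + 80) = b*(b - 5)*(b^2 - 16) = b*(b - 5)*(b + 4)*(b - 4)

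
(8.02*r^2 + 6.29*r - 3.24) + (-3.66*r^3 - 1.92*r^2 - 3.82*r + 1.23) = -3.66*r^3 + 6.1*r^2 + 2.47*r - 2.01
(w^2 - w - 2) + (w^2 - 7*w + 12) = 2*w^2 - 8*w + 10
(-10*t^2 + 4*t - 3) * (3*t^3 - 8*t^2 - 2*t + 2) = -30*t^5 + 92*t^4 - 21*t^3 - 4*t^2 + 14*t - 6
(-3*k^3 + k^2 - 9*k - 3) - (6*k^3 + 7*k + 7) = -9*k^3 + k^2 - 16*k - 10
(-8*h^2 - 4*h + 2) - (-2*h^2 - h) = -6*h^2 - 3*h + 2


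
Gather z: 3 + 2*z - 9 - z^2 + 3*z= -z^2 + 5*z - 6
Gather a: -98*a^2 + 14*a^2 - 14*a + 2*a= -84*a^2 - 12*a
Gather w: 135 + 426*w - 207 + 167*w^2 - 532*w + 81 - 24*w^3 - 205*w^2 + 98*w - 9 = -24*w^3 - 38*w^2 - 8*w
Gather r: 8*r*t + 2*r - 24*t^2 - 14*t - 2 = r*(8*t + 2) - 24*t^2 - 14*t - 2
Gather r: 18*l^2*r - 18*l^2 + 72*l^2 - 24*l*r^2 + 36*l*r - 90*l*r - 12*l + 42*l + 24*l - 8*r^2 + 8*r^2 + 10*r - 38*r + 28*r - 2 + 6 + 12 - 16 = 54*l^2 - 24*l*r^2 + 54*l + r*(18*l^2 - 54*l)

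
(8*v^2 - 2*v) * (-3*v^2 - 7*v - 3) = -24*v^4 - 50*v^3 - 10*v^2 + 6*v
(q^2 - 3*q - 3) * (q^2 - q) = q^4 - 4*q^3 + 3*q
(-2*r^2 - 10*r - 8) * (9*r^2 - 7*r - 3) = -18*r^4 - 76*r^3 + 4*r^2 + 86*r + 24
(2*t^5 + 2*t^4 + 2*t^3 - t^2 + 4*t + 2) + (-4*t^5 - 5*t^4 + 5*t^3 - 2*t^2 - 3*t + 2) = -2*t^5 - 3*t^4 + 7*t^3 - 3*t^2 + t + 4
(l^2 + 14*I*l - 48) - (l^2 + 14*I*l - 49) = 1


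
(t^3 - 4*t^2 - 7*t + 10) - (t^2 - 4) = t^3 - 5*t^2 - 7*t + 14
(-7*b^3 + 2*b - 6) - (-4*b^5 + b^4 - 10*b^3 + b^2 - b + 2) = 4*b^5 - b^4 + 3*b^3 - b^2 + 3*b - 8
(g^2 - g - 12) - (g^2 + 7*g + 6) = -8*g - 18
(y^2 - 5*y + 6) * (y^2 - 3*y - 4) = y^4 - 8*y^3 + 17*y^2 + 2*y - 24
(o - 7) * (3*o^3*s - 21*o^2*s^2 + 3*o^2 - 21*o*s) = 3*o^4*s - 21*o^3*s^2 - 21*o^3*s + 3*o^3 + 147*o^2*s^2 - 21*o^2*s - 21*o^2 + 147*o*s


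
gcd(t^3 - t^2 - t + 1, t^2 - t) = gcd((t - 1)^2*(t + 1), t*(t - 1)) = t - 1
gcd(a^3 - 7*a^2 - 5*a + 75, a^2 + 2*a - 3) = a + 3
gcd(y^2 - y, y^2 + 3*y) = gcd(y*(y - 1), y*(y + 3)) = y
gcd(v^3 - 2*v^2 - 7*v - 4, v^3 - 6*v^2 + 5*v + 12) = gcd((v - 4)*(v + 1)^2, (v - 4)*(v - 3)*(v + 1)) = v^2 - 3*v - 4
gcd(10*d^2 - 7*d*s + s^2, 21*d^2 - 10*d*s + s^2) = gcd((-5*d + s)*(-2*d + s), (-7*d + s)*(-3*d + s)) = 1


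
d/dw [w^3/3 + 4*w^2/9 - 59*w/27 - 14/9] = w^2 + 8*w/9 - 59/27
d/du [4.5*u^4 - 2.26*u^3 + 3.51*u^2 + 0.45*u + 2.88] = 18.0*u^3 - 6.78*u^2 + 7.02*u + 0.45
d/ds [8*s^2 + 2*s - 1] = 16*s + 2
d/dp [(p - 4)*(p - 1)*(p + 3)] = 3*p^2 - 4*p - 11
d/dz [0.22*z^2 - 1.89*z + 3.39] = 0.44*z - 1.89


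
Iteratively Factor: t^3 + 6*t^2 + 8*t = (t)*(t^2 + 6*t + 8) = t*(t + 2)*(t + 4)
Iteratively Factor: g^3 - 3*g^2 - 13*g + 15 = (g - 1)*(g^2 - 2*g - 15) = (g - 1)*(g + 3)*(g - 5)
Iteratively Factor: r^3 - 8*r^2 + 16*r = (r - 4)*(r^2 - 4*r) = r*(r - 4)*(r - 4)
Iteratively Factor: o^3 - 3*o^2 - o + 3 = (o - 3)*(o^2 - 1) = (o - 3)*(o + 1)*(o - 1)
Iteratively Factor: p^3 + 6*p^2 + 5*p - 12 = (p + 4)*(p^2 + 2*p - 3) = (p + 3)*(p + 4)*(p - 1)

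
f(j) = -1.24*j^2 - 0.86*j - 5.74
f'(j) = -2.48*j - 0.86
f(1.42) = -9.46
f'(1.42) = -4.38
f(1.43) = -9.51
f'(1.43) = -4.41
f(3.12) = -20.49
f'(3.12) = -8.60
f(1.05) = -8.01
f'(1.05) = -3.46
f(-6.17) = -47.64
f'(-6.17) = 14.44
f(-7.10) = -62.14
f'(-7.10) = 16.75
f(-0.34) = -5.59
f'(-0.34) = -0.02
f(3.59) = -24.81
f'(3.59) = -9.76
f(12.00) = -194.62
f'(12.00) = -30.62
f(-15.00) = -271.84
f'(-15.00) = 36.34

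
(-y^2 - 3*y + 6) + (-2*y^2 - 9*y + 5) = -3*y^2 - 12*y + 11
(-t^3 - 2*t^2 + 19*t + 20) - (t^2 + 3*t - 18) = -t^3 - 3*t^2 + 16*t + 38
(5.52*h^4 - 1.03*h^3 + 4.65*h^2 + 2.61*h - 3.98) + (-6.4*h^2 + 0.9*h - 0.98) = 5.52*h^4 - 1.03*h^3 - 1.75*h^2 + 3.51*h - 4.96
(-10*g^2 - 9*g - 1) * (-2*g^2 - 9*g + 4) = 20*g^4 + 108*g^3 + 43*g^2 - 27*g - 4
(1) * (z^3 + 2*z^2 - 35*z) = z^3 + 2*z^2 - 35*z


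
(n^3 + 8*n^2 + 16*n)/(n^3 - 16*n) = (n + 4)/(n - 4)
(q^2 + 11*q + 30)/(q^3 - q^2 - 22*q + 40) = (q + 6)/(q^2 - 6*q + 8)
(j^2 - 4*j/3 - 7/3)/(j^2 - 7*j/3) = (j + 1)/j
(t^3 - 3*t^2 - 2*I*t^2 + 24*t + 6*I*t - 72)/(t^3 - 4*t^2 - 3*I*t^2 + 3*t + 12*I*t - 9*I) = (t^2 - 2*I*t + 24)/(t^2 - t*(1 + 3*I) + 3*I)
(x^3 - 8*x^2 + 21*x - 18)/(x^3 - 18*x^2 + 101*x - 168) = (x^2 - 5*x + 6)/(x^2 - 15*x + 56)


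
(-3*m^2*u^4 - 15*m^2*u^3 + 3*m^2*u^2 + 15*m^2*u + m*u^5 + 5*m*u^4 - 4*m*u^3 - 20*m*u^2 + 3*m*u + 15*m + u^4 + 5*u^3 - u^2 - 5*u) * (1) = -3*m^2*u^4 - 15*m^2*u^3 + 3*m^2*u^2 + 15*m^2*u + m*u^5 + 5*m*u^4 - 4*m*u^3 - 20*m*u^2 + 3*m*u + 15*m + u^4 + 5*u^3 - u^2 - 5*u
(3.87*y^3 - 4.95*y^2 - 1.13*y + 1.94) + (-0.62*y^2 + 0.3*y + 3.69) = 3.87*y^3 - 5.57*y^2 - 0.83*y + 5.63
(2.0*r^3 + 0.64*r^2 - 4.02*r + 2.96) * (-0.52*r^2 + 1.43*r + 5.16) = -1.04*r^5 + 2.5272*r^4 + 13.3256*r^3 - 3.9854*r^2 - 16.5104*r + 15.2736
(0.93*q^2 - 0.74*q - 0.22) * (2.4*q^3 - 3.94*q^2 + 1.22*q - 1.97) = 2.232*q^5 - 5.4402*q^4 + 3.5222*q^3 - 1.8681*q^2 + 1.1894*q + 0.4334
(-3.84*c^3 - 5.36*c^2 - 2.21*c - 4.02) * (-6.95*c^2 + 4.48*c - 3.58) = 26.688*c^5 + 20.0488*c^4 + 5.0939*c^3 + 37.227*c^2 - 10.0978*c + 14.3916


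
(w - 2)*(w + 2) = w^2 - 4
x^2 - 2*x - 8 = (x - 4)*(x + 2)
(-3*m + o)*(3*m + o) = -9*m^2 + o^2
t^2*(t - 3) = t^3 - 3*t^2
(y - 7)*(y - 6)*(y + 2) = y^3 - 11*y^2 + 16*y + 84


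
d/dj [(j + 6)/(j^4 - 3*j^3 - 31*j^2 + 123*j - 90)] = (-3*j^2 + 18*j - 23)/(j^6 - 18*j^5 + 127*j^4 - 444*j^3 + 799*j^2 - 690*j + 225)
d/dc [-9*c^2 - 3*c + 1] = -18*c - 3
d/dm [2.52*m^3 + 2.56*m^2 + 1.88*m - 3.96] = 7.56*m^2 + 5.12*m + 1.88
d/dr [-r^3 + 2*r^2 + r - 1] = -3*r^2 + 4*r + 1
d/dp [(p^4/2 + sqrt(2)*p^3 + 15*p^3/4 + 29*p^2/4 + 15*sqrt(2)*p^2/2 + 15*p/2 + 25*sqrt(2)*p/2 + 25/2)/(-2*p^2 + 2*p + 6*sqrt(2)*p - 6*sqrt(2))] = (-4*p^5 - 9*p^4 + 14*sqrt(2)*p^4 + 78*p^3 + 74*sqrt(2)*p^3 + 32*sqrt(2)*p^2 + 167*p^2 - 260*p - 174*sqrt(2)*p - 350 - 240*sqrt(2))/(8*(p^4 - 6*sqrt(2)*p^3 - 2*p^3 + 12*sqrt(2)*p^2 + 19*p^2 - 36*p - 6*sqrt(2)*p + 18))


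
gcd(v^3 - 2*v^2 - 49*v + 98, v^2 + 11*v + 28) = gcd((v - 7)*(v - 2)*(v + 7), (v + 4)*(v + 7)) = v + 7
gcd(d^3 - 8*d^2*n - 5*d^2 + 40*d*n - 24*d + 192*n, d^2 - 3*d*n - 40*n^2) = d - 8*n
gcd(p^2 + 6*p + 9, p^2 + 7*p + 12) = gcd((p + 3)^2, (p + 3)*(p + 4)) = p + 3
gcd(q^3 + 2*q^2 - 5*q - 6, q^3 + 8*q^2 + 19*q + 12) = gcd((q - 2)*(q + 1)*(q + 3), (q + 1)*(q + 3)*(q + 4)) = q^2 + 4*q + 3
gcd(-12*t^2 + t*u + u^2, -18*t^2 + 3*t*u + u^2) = 3*t - u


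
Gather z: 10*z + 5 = 10*z + 5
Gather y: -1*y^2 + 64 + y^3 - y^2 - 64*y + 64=y^3 - 2*y^2 - 64*y + 128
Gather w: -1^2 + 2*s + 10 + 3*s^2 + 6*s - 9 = 3*s^2 + 8*s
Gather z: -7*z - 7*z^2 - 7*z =-7*z^2 - 14*z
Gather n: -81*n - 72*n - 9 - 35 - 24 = -153*n - 68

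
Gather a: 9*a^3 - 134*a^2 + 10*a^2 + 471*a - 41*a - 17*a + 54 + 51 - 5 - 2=9*a^3 - 124*a^2 + 413*a + 98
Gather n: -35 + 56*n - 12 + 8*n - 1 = 64*n - 48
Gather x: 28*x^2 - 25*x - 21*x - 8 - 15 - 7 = 28*x^2 - 46*x - 30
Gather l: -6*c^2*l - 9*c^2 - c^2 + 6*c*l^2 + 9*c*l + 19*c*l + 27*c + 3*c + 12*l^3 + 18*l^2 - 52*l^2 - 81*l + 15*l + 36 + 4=-10*c^2 + 30*c + 12*l^3 + l^2*(6*c - 34) + l*(-6*c^2 + 28*c - 66) + 40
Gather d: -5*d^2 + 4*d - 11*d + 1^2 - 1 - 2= -5*d^2 - 7*d - 2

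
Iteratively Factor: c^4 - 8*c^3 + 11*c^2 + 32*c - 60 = (c - 2)*(c^3 - 6*c^2 - c + 30) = (c - 5)*(c - 2)*(c^2 - c - 6) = (c - 5)*(c - 2)*(c + 2)*(c - 3)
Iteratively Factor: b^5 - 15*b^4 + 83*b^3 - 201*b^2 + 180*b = (b - 5)*(b^4 - 10*b^3 + 33*b^2 - 36*b) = b*(b - 5)*(b^3 - 10*b^2 + 33*b - 36) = b*(b - 5)*(b - 3)*(b^2 - 7*b + 12) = b*(b - 5)*(b - 4)*(b - 3)*(b - 3)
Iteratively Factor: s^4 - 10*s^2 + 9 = (s + 3)*(s^3 - 3*s^2 - s + 3) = (s + 1)*(s + 3)*(s^2 - 4*s + 3) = (s - 1)*(s + 1)*(s + 3)*(s - 3)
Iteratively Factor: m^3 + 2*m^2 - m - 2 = (m + 1)*(m^2 + m - 2) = (m + 1)*(m + 2)*(m - 1)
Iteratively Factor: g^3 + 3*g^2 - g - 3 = (g + 1)*(g^2 + 2*g - 3) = (g + 1)*(g + 3)*(g - 1)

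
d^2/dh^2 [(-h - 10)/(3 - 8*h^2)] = 16*(32*h^2*(h + 10) - (3*h + 10)*(8*h^2 - 3))/(8*h^2 - 3)^3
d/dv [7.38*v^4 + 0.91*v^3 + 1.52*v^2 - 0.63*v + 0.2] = 29.52*v^3 + 2.73*v^2 + 3.04*v - 0.63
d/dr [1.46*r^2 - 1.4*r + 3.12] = 2.92*r - 1.4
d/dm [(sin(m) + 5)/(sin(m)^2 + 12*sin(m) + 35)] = -cos(m)/(sin(m) + 7)^2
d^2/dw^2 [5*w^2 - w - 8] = 10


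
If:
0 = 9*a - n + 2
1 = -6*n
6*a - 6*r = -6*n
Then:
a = -13/54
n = -1/6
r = -11/27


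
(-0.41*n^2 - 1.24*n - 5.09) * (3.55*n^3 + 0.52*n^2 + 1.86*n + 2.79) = -1.4555*n^5 - 4.6152*n^4 - 19.4769*n^3 - 6.0971*n^2 - 12.927*n - 14.2011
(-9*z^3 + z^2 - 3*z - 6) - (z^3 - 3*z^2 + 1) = -10*z^3 + 4*z^2 - 3*z - 7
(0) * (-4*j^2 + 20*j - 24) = 0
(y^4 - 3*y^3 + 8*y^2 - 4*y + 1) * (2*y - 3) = 2*y^5 - 9*y^4 + 25*y^3 - 32*y^2 + 14*y - 3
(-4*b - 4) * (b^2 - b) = -4*b^3 + 4*b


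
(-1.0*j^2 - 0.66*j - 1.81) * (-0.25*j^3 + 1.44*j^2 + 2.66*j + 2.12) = 0.25*j^5 - 1.275*j^4 - 3.1579*j^3 - 6.482*j^2 - 6.2138*j - 3.8372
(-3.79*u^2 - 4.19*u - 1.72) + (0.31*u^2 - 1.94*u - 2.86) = -3.48*u^2 - 6.13*u - 4.58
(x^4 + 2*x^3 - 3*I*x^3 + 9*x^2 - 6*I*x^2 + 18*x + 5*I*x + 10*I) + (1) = x^4 + 2*x^3 - 3*I*x^3 + 9*x^2 - 6*I*x^2 + 18*x + 5*I*x + 1 + 10*I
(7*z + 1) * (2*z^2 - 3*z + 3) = 14*z^3 - 19*z^2 + 18*z + 3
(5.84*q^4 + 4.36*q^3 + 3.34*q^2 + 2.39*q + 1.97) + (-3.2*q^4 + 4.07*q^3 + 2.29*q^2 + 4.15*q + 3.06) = 2.64*q^4 + 8.43*q^3 + 5.63*q^2 + 6.54*q + 5.03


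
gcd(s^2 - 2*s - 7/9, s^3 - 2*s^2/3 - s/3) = s + 1/3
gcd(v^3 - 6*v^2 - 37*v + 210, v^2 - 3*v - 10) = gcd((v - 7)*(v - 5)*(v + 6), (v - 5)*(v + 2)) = v - 5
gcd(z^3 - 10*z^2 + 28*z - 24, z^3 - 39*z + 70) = z - 2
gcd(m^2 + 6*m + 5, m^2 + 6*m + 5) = m^2 + 6*m + 5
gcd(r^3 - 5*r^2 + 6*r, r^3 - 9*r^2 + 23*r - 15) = r - 3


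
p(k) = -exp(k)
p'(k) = -exp(k)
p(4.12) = -61.56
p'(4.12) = -61.56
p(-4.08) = -0.02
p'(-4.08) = -0.02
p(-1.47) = -0.23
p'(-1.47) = -0.23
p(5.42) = -225.88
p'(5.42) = -225.88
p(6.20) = -492.75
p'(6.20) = -492.75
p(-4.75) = -0.01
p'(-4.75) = -0.01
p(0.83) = -2.29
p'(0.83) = -2.29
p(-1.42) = -0.24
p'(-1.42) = -0.24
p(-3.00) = -0.05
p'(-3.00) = -0.05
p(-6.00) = 0.00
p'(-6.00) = 0.00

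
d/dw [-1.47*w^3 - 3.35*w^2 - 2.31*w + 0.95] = -4.41*w^2 - 6.7*w - 2.31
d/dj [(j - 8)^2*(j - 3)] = (j - 8)*(3*j - 14)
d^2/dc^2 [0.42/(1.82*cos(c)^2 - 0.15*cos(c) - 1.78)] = (5.564832*(1 - cos(c)^2)^2 - 0.34398*cos(c)^3 + 8.234394*cos(c)^2 + 0.57582*cos(c) - 8.304996)/(-1.82*cos(c)^2 + 0.15*cos(c) + 1.78)^3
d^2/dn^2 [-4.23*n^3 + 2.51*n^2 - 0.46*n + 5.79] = 5.02 - 25.38*n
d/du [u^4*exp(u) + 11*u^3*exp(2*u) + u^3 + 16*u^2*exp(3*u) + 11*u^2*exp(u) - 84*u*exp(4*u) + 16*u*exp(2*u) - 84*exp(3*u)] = u^4*exp(u) + 22*u^3*exp(2*u) + 4*u^3*exp(u) + 48*u^2*exp(3*u) + 33*u^2*exp(2*u) + 11*u^2*exp(u) + 3*u^2 - 336*u*exp(4*u) + 32*u*exp(3*u) + 32*u*exp(2*u) + 22*u*exp(u) - 84*exp(4*u) - 252*exp(3*u) + 16*exp(2*u)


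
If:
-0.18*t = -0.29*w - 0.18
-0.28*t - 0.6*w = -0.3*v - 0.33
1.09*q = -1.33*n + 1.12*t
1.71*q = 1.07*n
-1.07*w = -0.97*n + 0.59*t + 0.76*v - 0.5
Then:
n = 0.69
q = 0.43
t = 1.24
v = 0.36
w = 0.15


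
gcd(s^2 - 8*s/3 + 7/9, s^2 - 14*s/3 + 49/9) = s - 7/3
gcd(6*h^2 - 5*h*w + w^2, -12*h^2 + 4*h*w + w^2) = -2*h + w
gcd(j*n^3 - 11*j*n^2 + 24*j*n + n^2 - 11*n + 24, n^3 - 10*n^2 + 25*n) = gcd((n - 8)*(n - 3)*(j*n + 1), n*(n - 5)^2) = 1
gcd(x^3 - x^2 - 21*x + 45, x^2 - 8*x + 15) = x - 3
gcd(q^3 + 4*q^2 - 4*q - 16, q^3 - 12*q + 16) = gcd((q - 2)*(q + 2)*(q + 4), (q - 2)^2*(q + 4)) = q^2 + 2*q - 8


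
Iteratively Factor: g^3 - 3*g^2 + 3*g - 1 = (g - 1)*(g^2 - 2*g + 1) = (g - 1)^2*(g - 1)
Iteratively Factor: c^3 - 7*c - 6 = (c - 3)*(c^2 + 3*c + 2) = (c - 3)*(c + 2)*(c + 1)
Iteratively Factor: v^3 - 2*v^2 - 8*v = (v + 2)*(v^2 - 4*v) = (v - 4)*(v + 2)*(v)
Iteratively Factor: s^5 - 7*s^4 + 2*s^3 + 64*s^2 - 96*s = (s)*(s^4 - 7*s^3 + 2*s^2 + 64*s - 96) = s*(s - 2)*(s^3 - 5*s^2 - 8*s + 48) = s*(s - 4)*(s - 2)*(s^2 - s - 12) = s*(s - 4)*(s - 2)*(s + 3)*(s - 4)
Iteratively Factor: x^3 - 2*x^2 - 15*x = (x - 5)*(x^2 + 3*x) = x*(x - 5)*(x + 3)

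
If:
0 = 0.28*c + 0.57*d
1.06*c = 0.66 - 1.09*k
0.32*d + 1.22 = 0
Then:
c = 7.76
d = -3.81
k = -6.94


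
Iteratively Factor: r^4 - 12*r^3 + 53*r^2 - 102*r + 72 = (r - 4)*(r^3 - 8*r^2 + 21*r - 18) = (r - 4)*(r - 2)*(r^2 - 6*r + 9) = (r - 4)*(r - 3)*(r - 2)*(r - 3)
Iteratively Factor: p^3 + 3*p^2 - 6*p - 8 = (p - 2)*(p^2 + 5*p + 4) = (p - 2)*(p + 4)*(p + 1)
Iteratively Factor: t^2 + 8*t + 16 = (t + 4)*(t + 4)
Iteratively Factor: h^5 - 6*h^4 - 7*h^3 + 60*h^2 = (h - 4)*(h^4 - 2*h^3 - 15*h^2) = h*(h - 4)*(h^3 - 2*h^2 - 15*h) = h*(h - 4)*(h + 3)*(h^2 - 5*h) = h*(h - 5)*(h - 4)*(h + 3)*(h)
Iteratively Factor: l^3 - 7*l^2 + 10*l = (l)*(l^2 - 7*l + 10) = l*(l - 2)*(l - 5)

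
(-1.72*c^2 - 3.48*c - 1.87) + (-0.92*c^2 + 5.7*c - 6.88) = -2.64*c^2 + 2.22*c - 8.75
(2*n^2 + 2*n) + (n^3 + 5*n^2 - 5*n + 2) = n^3 + 7*n^2 - 3*n + 2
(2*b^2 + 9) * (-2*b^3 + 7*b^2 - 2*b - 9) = -4*b^5 + 14*b^4 - 22*b^3 + 45*b^2 - 18*b - 81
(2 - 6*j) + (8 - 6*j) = 10 - 12*j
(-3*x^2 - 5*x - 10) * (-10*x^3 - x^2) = 30*x^5 + 53*x^4 + 105*x^3 + 10*x^2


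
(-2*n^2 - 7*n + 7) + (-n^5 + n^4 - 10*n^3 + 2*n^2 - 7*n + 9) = -n^5 + n^4 - 10*n^3 - 14*n + 16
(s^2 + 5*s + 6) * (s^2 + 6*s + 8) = s^4 + 11*s^3 + 44*s^2 + 76*s + 48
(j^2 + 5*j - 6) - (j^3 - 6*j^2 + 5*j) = -j^3 + 7*j^2 - 6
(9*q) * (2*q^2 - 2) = 18*q^3 - 18*q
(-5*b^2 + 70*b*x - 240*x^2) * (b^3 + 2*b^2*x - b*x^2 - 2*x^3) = -5*b^5 + 60*b^4*x - 95*b^3*x^2 - 540*b^2*x^3 + 100*b*x^4 + 480*x^5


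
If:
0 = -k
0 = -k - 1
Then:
No Solution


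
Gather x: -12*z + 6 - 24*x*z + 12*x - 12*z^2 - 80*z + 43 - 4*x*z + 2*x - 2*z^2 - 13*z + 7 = x*(14 - 28*z) - 14*z^2 - 105*z + 56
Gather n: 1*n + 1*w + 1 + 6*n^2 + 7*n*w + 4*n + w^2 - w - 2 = 6*n^2 + n*(7*w + 5) + w^2 - 1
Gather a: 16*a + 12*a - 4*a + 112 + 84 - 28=24*a + 168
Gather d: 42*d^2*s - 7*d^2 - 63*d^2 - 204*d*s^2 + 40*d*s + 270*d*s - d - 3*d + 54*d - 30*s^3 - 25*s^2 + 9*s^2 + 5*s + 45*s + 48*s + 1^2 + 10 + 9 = d^2*(42*s - 70) + d*(-204*s^2 + 310*s + 50) - 30*s^3 - 16*s^2 + 98*s + 20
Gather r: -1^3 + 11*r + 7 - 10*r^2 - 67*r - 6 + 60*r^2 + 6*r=50*r^2 - 50*r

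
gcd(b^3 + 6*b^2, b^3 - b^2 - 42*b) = b^2 + 6*b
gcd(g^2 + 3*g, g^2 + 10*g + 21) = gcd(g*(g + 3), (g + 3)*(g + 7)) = g + 3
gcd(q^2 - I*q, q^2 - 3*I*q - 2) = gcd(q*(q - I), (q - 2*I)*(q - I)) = q - I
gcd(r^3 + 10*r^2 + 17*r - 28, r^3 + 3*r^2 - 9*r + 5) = r - 1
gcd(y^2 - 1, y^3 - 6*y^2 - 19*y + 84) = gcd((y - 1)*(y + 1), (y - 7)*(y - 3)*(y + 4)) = 1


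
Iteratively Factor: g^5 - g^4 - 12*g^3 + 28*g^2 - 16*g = (g - 2)*(g^4 + g^3 - 10*g^2 + 8*g) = (g - 2)*(g + 4)*(g^3 - 3*g^2 + 2*g) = (g - 2)*(g - 1)*(g + 4)*(g^2 - 2*g) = (g - 2)^2*(g - 1)*(g + 4)*(g)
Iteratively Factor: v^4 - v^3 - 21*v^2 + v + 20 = (v + 4)*(v^3 - 5*v^2 - v + 5) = (v - 5)*(v + 4)*(v^2 - 1) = (v - 5)*(v + 1)*(v + 4)*(v - 1)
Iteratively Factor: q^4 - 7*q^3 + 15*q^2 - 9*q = (q - 3)*(q^3 - 4*q^2 + 3*q) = (q - 3)^2*(q^2 - q) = q*(q - 3)^2*(q - 1)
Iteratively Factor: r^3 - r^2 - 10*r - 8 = (r - 4)*(r^2 + 3*r + 2) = (r - 4)*(r + 2)*(r + 1)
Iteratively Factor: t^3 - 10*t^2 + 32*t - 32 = (t - 2)*(t^2 - 8*t + 16) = (t - 4)*(t - 2)*(t - 4)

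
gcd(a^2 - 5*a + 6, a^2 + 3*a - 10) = a - 2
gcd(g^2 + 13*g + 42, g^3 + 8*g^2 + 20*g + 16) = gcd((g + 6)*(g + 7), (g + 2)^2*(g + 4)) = 1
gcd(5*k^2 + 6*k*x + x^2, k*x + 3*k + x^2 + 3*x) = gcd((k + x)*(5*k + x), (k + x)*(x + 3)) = k + x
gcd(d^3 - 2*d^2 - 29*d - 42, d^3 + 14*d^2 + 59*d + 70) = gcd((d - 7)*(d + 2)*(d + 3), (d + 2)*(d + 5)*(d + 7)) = d + 2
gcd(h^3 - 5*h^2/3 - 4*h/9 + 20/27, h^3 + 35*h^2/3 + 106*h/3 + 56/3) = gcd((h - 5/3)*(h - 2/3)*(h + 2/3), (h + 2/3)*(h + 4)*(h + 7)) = h + 2/3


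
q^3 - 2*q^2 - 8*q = q*(q - 4)*(q + 2)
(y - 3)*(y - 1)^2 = y^3 - 5*y^2 + 7*y - 3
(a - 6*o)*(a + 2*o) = a^2 - 4*a*o - 12*o^2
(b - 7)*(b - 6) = b^2 - 13*b + 42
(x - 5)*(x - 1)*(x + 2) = x^3 - 4*x^2 - 7*x + 10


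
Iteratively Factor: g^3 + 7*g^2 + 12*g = (g + 3)*(g^2 + 4*g) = g*(g + 3)*(g + 4)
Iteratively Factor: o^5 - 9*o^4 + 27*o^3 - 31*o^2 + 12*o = (o - 1)*(o^4 - 8*o^3 + 19*o^2 - 12*o) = (o - 4)*(o - 1)*(o^3 - 4*o^2 + 3*o) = (o - 4)*(o - 3)*(o - 1)*(o^2 - o) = o*(o - 4)*(o - 3)*(o - 1)*(o - 1)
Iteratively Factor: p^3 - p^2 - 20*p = (p - 5)*(p^2 + 4*p) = p*(p - 5)*(p + 4)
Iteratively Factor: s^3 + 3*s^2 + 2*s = (s)*(s^2 + 3*s + 2) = s*(s + 1)*(s + 2)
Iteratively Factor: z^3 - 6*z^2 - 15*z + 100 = (z - 5)*(z^2 - z - 20) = (z - 5)^2*(z + 4)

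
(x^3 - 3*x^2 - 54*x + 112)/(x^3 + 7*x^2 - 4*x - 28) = (x - 8)/(x + 2)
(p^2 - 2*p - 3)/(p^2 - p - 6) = (p + 1)/(p + 2)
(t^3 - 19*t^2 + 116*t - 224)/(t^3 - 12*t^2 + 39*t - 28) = (t - 8)/(t - 1)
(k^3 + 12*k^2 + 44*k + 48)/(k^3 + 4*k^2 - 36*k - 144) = (k + 2)/(k - 6)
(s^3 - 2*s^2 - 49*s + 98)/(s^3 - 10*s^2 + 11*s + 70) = (s^2 + 5*s - 14)/(s^2 - 3*s - 10)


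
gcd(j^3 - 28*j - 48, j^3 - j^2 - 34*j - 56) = j^2 + 6*j + 8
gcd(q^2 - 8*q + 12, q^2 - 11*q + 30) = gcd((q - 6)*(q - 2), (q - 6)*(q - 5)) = q - 6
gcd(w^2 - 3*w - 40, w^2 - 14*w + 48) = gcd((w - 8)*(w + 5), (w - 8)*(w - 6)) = w - 8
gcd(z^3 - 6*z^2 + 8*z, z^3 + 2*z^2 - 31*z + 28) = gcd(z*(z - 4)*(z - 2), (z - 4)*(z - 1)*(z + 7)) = z - 4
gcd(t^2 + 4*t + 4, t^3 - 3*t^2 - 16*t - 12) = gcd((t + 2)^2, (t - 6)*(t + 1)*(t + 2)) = t + 2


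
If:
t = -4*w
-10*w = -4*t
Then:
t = 0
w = 0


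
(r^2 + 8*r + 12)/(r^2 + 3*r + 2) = (r + 6)/(r + 1)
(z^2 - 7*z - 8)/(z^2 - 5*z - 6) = (z - 8)/(z - 6)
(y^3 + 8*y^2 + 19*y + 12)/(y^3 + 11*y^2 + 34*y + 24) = (y + 3)/(y + 6)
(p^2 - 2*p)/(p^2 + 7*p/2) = 2*(p - 2)/(2*p + 7)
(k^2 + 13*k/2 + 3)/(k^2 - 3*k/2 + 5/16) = 8*(2*k^2 + 13*k + 6)/(16*k^2 - 24*k + 5)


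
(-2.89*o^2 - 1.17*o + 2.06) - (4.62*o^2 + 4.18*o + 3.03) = -7.51*o^2 - 5.35*o - 0.97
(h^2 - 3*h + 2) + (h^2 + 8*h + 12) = 2*h^2 + 5*h + 14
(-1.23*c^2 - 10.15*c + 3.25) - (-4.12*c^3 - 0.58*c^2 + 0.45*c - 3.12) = 4.12*c^3 - 0.65*c^2 - 10.6*c + 6.37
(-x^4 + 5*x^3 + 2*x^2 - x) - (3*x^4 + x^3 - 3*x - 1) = -4*x^4 + 4*x^3 + 2*x^2 + 2*x + 1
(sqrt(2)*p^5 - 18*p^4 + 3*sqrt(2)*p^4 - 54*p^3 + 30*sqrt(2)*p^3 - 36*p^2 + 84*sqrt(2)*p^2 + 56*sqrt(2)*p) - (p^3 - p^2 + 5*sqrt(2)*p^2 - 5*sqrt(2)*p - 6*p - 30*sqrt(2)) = sqrt(2)*p^5 - 18*p^4 + 3*sqrt(2)*p^4 - 55*p^3 + 30*sqrt(2)*p^3 - 35*p^2 + 79*sqrt(2)*p^2 + 6*p + 61*sqrt(2)*p + 30*sqrt(2)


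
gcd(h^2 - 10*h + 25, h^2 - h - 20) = h - 5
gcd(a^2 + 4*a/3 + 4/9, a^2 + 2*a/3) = a + 2/3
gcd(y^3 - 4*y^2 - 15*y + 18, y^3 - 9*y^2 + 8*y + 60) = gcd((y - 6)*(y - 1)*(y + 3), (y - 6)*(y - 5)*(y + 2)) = y - 6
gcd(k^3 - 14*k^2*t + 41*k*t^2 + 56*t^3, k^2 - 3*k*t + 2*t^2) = 1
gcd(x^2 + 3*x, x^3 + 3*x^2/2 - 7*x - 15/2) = x + 3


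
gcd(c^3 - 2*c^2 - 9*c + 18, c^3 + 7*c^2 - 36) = c^2 + c - 6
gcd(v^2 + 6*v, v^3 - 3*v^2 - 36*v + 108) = v + 6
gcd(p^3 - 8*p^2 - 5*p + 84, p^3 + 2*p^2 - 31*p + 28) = p - 4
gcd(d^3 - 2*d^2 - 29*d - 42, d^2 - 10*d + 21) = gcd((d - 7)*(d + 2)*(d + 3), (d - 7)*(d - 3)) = d - 7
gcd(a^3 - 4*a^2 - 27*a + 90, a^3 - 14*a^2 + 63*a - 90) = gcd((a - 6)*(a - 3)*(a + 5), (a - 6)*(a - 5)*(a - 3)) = a^2 - 9*a + 18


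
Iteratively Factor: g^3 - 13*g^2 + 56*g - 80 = (g - 4)*(g^2 - 9*g + 20) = (g - 5)*(g - 4)*(g - 4)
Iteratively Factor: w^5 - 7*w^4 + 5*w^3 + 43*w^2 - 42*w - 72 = (w - 4)*(w^4 - 3*w^3 - 7*w^2 + 15*w + 18) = (w - 4)*(w + 2)*(w^3 - 5*w^2 + 3*w + 9) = (w - 4)*(w + 1)*(w + 2)*(w^2 - 6*w + 9) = (w - 4)*(w - 3)*(w + 1)*(w + 2)*(w - 3)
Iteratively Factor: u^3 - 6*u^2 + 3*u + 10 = (u - 5)*(u^2 - u - 2) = (u - 5)*(u - 2)*(u + 1)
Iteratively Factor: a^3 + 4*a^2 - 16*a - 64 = (a - 4)*(a^2 + 8*a + 16) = (a - 4)*(a + 4)*(a + 4)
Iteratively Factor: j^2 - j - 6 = (j - 3)*(j + 2)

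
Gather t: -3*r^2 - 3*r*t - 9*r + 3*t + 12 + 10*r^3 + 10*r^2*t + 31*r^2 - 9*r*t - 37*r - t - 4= 10*r^3 + 28*r^2 - 46*r + t*(10*r^2 - 12*r + 2) + 8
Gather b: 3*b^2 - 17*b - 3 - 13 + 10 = 3*b^2 - 17*b - 6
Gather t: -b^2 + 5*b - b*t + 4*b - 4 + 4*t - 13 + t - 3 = -b^2 + 9*b + t*(5 - b) - 20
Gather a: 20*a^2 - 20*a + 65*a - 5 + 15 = 20*a^2 + 45*a + 10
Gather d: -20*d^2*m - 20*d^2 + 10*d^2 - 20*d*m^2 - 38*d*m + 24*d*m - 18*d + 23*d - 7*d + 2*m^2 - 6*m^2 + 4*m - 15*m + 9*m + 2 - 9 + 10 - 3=d^2*(-20*m - 10) + d*(-20*m^2 - 14*m - 2) - 4*m^2 - 2*m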